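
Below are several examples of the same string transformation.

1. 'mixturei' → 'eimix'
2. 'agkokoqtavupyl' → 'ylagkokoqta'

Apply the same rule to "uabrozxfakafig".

iguabrozxfa

Each output is the input with this applied: move the last 2 characters to the front (rotate right by 2), then delete the last 3 characters.
"uabrozxfakafig" → "iguabrozxfa".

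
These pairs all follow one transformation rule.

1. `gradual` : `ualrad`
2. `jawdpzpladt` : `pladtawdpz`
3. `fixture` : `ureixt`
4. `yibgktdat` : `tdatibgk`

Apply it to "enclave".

The rule is to delete the first character, then swap the front and back halves of the string.
Working it through for "enclave": intermediate "nclave", final "avencl".

avencl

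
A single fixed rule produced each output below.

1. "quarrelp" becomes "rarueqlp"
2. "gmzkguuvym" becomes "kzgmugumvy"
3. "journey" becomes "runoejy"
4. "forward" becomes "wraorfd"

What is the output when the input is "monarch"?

The pattern: move the first 3 characters to the end (rotate left by 3), then take characters alternately from the front and the back (1st, last, 2nd, 2nd-last, ...).
On "monarch": the first step gives "archmon", and the second then gives "anrocmh".

anrocmh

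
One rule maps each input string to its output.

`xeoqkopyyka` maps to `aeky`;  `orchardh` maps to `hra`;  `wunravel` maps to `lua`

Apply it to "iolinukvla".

von

In each case the input is transformed by: keep one character in every 3, starting at position 2 (positions 2nd, 5th, 8th, ...), then move the last character to the front.
Working it through for "iolinukvla": intermediate "onv", final "von".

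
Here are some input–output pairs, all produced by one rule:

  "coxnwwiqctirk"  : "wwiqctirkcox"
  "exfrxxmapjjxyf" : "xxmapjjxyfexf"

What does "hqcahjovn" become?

hjovnhqc

In each case the input is transformed by: move the first 3 characters to the end (rotate left by 3), then delete the first character.
Working it through for "hqcahjovn": intermediate "ahjovnhqc", final "hjovnhqc".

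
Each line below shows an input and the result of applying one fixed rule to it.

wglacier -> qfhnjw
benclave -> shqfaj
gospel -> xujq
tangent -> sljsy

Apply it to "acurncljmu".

zwshqorz

What's happening: delete the first 2 characters, then shift every letter 5 places forward in the alphabet (wrapping around).
So "acurncljmu" becomes "zwshqorz".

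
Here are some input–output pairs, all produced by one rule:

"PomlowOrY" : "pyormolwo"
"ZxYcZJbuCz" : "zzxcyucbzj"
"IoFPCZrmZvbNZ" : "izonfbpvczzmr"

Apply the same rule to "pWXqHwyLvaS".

pswaxvqlhyw

In each case the input is transformed by: take characters alternately from the front and the back (1st, last, 2nd, 2nd-last, ...), then convert every letter to lowercase.
Starting from "pWXqHwyLvaS": after the first operation, "pSWaXvqLHyw"; after the second, "pswaxvqlhyw".
(Check on "PomlowOrY": → "PYormOlwo" → "pyormolwo" ✓)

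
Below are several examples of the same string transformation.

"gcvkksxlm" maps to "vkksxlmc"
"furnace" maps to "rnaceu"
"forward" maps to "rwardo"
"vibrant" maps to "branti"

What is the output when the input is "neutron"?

The rule is to delete the first character, then move the first character to the end.
On "neutron": the first step gives "eutron", and the second then gives "utrone".

utrone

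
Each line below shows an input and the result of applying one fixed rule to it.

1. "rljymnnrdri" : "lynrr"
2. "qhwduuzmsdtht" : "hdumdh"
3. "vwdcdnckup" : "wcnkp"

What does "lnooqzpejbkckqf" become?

The rule is to keep every other character starting from the second (positions 2nd, 4th, 6th, ...).
For "lnooqzpejbkckqf" the result is "nozebcq".

nozebcq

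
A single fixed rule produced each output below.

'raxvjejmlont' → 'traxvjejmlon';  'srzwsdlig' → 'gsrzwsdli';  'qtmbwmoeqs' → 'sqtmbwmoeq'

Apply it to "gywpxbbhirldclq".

What's happening: move the last character to the front.
"gywpxbbhirldclq" → "qgywpxbbhirldcl".

qgywpxbbhirldcl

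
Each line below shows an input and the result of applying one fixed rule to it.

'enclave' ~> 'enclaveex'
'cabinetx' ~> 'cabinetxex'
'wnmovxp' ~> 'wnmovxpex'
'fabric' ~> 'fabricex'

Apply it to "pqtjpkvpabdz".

pqtjpkvpabdzex

The transformation: append "ex".
On "pqtjpkvpabdz" that produces "pqtjpkvpabdzex".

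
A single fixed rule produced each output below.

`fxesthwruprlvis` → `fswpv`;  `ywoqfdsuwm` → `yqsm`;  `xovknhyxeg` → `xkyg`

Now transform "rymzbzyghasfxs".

rzyax

The transformation: keep one character in every 3, starting at position 1 (positions 1st, 4th, 7th, ...).
On "rymzbzyghasfxs" that produces "rzyax".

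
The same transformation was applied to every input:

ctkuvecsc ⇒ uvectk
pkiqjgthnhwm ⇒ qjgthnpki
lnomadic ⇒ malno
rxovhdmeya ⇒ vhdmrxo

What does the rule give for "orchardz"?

What's happening: delete the last 3 characters, then move the first 3 characters to the end (rotate left by 3).
Doing the same to "orchardz": "haorc".

haorc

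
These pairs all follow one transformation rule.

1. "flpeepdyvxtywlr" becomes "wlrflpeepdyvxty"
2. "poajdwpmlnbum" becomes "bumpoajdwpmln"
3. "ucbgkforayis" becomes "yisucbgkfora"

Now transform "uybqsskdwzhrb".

What's happening: move the last 3 characters to the front (rotate right by 3).
Doing the same to "uybqsskdwzhrb": "hrbuybqsskdwz".

hrbuybqsskdwz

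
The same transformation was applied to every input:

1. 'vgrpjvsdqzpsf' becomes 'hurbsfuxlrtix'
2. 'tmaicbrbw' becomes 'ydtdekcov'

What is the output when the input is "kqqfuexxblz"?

Looking at the pairs, the operation is to reverse the string, then shift every letter 2 places forward in the alphabet (wrapping around).
"kqqfuexxblz" → "zlbxxeufqqk" → "bndzzgwhssm".

bndzzgwhssm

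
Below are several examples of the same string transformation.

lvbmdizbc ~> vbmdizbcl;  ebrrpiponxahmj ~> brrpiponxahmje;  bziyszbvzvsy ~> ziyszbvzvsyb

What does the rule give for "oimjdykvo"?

imjdykvoo

In each case the input is transformed by: move the first character to the end.
Applying that to "oimjdykvo" gives "imjdykvoo".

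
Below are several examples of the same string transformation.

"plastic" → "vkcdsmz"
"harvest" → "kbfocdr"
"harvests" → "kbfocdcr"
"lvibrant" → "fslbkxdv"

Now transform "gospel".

Rule — shift every letter 10 places forward in the alphabet (wrapping around), then move the first character to the end.
Starting from "gospel": after the first operation, "qyczov"; after the second, "yczovq".

yczovq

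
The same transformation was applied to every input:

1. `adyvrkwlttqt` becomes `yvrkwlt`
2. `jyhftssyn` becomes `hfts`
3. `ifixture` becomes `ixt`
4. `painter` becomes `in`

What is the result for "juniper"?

ni

The transformation: delete the first 2 characters, then delete the last 3 characters.
Starting from "juniper": after the first operation, "niper"; after the second, "ni".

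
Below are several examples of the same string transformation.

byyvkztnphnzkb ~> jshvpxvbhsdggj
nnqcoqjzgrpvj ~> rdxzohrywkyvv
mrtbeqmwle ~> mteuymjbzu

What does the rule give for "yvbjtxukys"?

agscfbrjdg

The rule is to shift every letter 8 places forward in the alphabet (wrapping around), then reverse the string.
For "yvbjtxukys", step one produces "gdjrbfcsga"; step two turns that into "agscfbrjdg".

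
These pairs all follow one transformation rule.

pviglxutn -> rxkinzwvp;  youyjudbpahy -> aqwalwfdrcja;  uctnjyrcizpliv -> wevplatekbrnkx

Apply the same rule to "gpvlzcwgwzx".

irxnbeyiybz

In each case the input is transformed by: shift every letter 2 places forward in the alphabet (wrapping around).
Doing the same to "gpvlzcwgwzx": "irxnbeyiybz".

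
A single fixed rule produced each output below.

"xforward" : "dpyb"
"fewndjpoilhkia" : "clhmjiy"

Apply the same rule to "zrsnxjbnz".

Each output is the input with this applied: shift every letter 2 places backward in the alphabet (wrapping around), then keep every other character starting from the second (positions 2nd, 4th, 6th, ...).
Doing the same to "zrsnxjbnz": "plhl".
(Check on "fewndjpoilhkia": → "dculbhnmgjfigy" → "clhmjiy" ✓)

plhl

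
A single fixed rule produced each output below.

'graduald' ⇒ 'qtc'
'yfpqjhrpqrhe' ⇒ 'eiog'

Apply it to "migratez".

The transformation: keep one character in every 3, starting at position 2 (positions 2nd, 5th, 8th, ...), then shift every letter 1 place backward in the alphabet (wrapping around).
For "migratez" the result is "hzy".

hzy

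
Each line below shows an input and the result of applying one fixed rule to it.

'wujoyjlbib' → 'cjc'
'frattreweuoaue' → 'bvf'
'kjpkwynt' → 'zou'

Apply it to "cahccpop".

qpq

The rule is to shift every letter 1 place forward in the alphabet (wrapping around), then keep only the last 3 characters.
Applying both steps to "cahccpop": "dbiddqpq", then "qpq".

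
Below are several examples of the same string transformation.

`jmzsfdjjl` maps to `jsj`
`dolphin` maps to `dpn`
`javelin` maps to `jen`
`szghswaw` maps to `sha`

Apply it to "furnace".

What's happening: keep one character in every 3, starting at position 1 (positions 1st, 4th, 7th, ...).
"furnace" → "fne".

fne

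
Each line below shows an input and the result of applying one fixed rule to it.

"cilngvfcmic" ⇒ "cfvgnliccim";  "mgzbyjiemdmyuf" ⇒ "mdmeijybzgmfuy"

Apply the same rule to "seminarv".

nimesvra

Each output is the input with this applied: move the last 3 characters to the front (rotate right by 3), then reverse the string.
Applying both steps to "seminarv": "arvsemin", then "nimesvra".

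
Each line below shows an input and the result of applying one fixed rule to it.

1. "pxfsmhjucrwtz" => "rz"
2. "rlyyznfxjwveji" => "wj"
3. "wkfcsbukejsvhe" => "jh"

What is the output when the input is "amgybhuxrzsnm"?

The transformation: keep one character in every 3, starting at position 1 (positions 1st, 4th, 7th, ...), then delete the first 3 characters.
Starting from "amgybhuxrzsnm": after the first operation, "ayuzm"; after the second, "zm".

zm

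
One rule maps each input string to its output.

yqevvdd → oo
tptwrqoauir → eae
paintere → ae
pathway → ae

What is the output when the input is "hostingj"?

eu

The transformation: shift every letter 11 places forward in the alphabet (wrapping around), then keep only the vowels.
Starting from "hostingj": after the first operation, "szdetyru"; after the second, "eu".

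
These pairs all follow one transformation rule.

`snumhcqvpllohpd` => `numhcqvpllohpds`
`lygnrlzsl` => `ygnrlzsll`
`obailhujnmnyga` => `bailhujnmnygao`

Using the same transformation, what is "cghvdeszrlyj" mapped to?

In each case the input is transformed by: move the first character to the end.
For "cghvdeszrlyj" the result is "ghvdeszrlyjc".

ghvdeszrlyjc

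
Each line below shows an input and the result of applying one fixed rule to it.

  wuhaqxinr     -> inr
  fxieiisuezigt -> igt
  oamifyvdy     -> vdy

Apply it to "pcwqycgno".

Rule — keep only the last 3 characters.
Applying that to "pcwqycgno" gives "gno".

gno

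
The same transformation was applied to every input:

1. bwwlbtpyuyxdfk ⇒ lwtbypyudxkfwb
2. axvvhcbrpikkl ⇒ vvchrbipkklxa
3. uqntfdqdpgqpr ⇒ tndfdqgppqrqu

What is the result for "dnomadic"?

modacind

The transformation: swap each adjacent pair of characters (1↔2, 3↔4, ...), then move the first 2 characters to the end (rotate left by 2).
"dnomadic" → "ndmodaci" → "modacind".
(Check on "uqntfdqdpgqpr": → "qutndfdqgppqr" → "tndfdqgppqrqu" ✓)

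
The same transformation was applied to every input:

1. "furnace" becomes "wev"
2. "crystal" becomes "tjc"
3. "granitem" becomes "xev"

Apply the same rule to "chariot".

The rule is to shift every letter 9 places backward in the alphabet (wrapping around), then keep one character in every 3, starting at position 1 (positions 1st, 4th, 7th, ...).
Applying both steps to "chariot": "tyrizfk", then "tik".

tik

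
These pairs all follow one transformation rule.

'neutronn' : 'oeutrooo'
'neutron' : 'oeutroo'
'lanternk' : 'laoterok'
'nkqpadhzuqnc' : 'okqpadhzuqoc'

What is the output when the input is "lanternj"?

laoteroj

Rule — replace every "n" with "o".
For "lanternj" the result is "laoteroj".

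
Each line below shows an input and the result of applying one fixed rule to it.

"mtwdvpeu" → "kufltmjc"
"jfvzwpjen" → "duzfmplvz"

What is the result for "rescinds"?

The rule is to shift every letter 10 places backward in the alphabet (wrapping around), then reverse the string.
Working it through for "rescinds": intermediate "huisydti", final "itdysiuh".
(Check on "jfvzwpjen": → "zvlpmfzud" → "duzfmplvz" ✓)

itdysiuh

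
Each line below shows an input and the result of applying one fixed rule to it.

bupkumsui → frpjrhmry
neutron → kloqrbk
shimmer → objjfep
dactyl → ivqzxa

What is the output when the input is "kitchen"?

kbezqfh

Each output is the input with this applied: shift every letter 3 places backward in the alphabet (wrapping around), then reverse the string.
On "kitchen": the first step gives "hfqzebk", and the second then gives "kbezqfh".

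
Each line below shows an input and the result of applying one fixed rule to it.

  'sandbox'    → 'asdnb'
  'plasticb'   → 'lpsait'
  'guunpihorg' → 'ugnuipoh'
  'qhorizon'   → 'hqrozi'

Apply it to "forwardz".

The rule is to delete the last 2 characters, then swap each adjacent pair of characters (1↔2, 3↔4, ...).
For "forwardz", step one produces "forwar"; step two turns that into "ofwrra".

ofwrra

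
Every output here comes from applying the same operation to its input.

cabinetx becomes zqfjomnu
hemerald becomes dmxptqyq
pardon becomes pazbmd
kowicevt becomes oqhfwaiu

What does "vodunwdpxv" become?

Rule — swap the front and back halves of the string, then shift every letter 12 places forward in the alphabet (wrapping around).
Applying that to "vodunwdpxv" gives "ipbjhhapgz".

ipbjhhapgz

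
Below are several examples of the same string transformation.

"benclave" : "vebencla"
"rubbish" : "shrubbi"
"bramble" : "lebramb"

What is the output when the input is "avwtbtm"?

tmavwtb

In each case the input is transformed by: move the last 2 characters to the front (rotate right by 2).
"avwtbtm" → "tmavwtb".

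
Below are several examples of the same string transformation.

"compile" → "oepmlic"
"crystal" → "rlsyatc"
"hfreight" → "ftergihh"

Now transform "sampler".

arpmels

Rule — swap the first and last characters, then swap each adjacent pair of characters (1↔2, 3↔4, ...).
Working it through for "sampler": intermediate "ramples", final "arpmels".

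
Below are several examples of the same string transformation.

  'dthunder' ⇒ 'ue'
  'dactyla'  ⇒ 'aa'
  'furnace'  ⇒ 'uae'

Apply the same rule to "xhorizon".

oio

Looking at the pairs, the operation is to keep only the vowels.
For "xhorizon" the result is "oio".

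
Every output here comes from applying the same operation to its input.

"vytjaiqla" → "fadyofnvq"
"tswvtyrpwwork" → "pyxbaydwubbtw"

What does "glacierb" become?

glqfhnjw

The rule is to move the last character to the front, then shift every letter 5 places forward in the alphabet (wrapping around).
Starting from "glacierb": after the first operation, "bglacier"; after the second, "glqfhnjw".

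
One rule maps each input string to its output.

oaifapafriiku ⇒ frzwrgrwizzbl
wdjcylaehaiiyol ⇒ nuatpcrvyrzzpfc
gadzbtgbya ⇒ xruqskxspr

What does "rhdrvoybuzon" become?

In each case the input is transformed by: shift every letter 9 places backward in the alphabet (wrapping around).
So "rhdrvoybuzon" becomes "iyuimfpslqfe".

iyuimfpslqfe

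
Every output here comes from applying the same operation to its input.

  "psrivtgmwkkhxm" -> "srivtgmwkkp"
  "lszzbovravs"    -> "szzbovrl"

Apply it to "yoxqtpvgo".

oxqtpy

The transformation: delete the last 3 characters, then move the first character to the end.
For "yoxqtpvgo", step one produces "yoxqtp"; step two turns that into "oxqtpy".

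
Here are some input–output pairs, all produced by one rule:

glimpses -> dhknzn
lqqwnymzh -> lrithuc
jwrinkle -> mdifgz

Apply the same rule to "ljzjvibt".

In each case the input is transformed by: delete the first 2 characters, then shift every letter 5 places backward in the alphabet (wrapping around).
Working it through for "ljzjvibt": intermediate "zjvibt", final "ueqdwo".

ueqdwo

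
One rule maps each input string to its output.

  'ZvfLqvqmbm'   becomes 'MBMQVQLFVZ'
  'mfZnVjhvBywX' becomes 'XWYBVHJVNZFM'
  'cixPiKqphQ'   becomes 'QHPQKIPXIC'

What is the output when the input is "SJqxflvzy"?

YZVLFXQJS

The rule is to reverse the string, then convert every letter to uppercase.
Starting from "SJqxflvzy": after the first operation, "yzvlfxqJS"; after the second, "YZVLFXQJS".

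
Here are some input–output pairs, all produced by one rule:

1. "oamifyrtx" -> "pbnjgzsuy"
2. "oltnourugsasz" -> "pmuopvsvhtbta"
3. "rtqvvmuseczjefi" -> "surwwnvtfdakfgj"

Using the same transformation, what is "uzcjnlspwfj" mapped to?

vadkomtqxgk

Rule — shift every letter 1 place forward in the alphabet (wrapping around).
"uzcjnlspwfj" → "vadkomtqxgk".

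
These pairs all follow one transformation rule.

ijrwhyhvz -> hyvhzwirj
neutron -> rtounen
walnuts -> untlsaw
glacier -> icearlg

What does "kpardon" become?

droanpk

What's happening: move the last 3 characters to the front (rotate right by 3), then take characters alternately from the front and the back (1st, last, 2nd, 2nd-last, ...).
Applying both steps to "kpardon": "donkpar", then "droanpk".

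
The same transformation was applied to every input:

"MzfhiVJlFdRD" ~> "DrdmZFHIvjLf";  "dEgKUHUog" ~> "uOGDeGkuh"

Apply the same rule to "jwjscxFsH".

fShJWJSCX

What's happening: move the last 3 characters to the front (rotate right by 3), then flip the case of every letter.
For "jwjscxFsH", step one produces "FsHjwjscx"; step two turns that into "fShJWJSCX".
(Check on "dEgKUHUog": → "UogdEgKUH" → "uOGDeGkuh" ✓)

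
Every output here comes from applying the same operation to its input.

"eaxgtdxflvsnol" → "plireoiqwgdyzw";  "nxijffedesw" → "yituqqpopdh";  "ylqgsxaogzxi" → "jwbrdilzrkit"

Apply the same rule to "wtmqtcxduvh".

hexbeniofgs

In each case the input is transformed by: shift every letter 11 places forward in the alphabet (wrapping around).
For "wtmqtcxduvh" the result is "hexbeniofgs".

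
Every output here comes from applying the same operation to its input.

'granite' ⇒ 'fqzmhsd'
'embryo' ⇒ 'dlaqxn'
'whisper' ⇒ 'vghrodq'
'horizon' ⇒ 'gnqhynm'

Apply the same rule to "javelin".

izudkhm

Rule — shift every letter 1 place backward in the alphabet (wrapping around).
"javelin" → "izudkhm".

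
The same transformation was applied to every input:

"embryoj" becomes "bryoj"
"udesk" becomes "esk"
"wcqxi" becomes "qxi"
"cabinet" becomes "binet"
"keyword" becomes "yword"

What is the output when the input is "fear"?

ar

Rule — delete the first 2 characters.
Applying that to "fear" gives "ar".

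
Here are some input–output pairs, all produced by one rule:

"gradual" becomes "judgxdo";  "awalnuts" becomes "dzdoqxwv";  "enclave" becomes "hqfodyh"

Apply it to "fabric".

In each case the input is transformed by: shift every letter 3 places forward in the alphabet (wrapping around).
For "fabric" the result is "ideulf".

ideulf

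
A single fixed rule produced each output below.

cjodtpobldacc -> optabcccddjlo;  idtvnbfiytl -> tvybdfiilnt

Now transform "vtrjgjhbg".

The pattern: sort the characters into alphabetical order, then move the last 3 characters to the front (rotate right by 3).
Starting from "vtrjgjhbg": after the first operation, "bgghjjrtv"; after the second, "rtvbgghjj".

rtvbgghjj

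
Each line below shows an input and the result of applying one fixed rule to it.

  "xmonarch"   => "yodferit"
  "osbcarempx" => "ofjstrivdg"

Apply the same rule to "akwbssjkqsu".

lrbnsjjabhj

What's happening: move the last character to the front, then shift every letter 9 places backward in the alphabet (wrapping around).
On "akwbssjkqsu": the first step gives "uakwbssjkqs", and the second then gives "lrbnsjjabhj".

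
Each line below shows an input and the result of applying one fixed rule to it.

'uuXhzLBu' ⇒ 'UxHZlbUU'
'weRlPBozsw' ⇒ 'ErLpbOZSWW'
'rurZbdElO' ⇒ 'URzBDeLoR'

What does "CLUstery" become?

luSTERYc

The pattern: flip the case of every letter, then move the first character to the end.
On "CLUstery": the first step gives "cluSTERY", and the second then gives "luSTERYc".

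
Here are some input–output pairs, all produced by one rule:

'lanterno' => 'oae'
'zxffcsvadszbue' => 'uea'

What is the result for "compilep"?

Rule — move the last 3 characters to the front (rotate right by 3), then keep only the vowels.
Working it through for "compilep": intermediate "lepcompi", final "eoi".

eoi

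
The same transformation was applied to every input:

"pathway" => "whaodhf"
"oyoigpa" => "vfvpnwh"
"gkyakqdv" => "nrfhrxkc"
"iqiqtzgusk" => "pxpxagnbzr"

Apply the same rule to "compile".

jvtwpsl

Looking at the pairs, the operation is to shift every letter 7 places forward in the alphabet (wrapping around).
For "compile" the result is "jvtwpsl".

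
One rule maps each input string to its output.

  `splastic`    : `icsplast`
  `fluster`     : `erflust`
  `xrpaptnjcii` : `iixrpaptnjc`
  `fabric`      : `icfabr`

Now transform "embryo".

What's happening: move the last 2 characters to the front (rotate right by 2).
On "embryo" that produces "yoembr".

yoembr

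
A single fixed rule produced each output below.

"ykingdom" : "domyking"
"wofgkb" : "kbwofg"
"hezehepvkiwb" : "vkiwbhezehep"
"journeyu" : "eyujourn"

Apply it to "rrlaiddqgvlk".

Looking at the pairs, the operation is to move the first character to the end, then swap the front and back halves of the string.
"rrlaiddqgvlk" → "rlaiddqgvlkr" → "qgvlkrrlaidd".

qgvlkrrlaidd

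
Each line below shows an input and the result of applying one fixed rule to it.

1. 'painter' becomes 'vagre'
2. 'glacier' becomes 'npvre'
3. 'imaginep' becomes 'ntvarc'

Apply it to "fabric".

In each case the input is transformed by: delete the first 2 characters, then shift every letter 13 places forward in the alphabet (wrapping around) — i.e. ROT13.
"fabric" → "bric" → "oevp".
(Check on "glacier": → "acier" → "npvre" ✓)

oevp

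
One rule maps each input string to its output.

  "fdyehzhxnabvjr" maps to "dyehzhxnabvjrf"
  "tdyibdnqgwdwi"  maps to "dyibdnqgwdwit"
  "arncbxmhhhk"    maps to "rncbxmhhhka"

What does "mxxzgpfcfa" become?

Each output is the input with this applied: move the first character to the end.
Applying that to "mxxzgpfcfa" gives "xxzgpfcfam".

xxzgpfcfam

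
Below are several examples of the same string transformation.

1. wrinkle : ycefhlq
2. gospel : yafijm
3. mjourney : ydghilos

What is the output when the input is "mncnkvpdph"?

In each case the input is transformed by: sort the characters into alphabetical order, then shift every letter 6 places backward in the alphabet (wrapping around).
On "mncnkvpdph": the first step gives "cdhkmnnppv", and the second then gives "wxbeghhjjp".

wxbeghhjjp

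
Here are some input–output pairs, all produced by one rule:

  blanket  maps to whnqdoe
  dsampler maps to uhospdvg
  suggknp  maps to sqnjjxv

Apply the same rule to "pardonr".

uqrguds

The pattern: reverse the string, then shift every letter 3 places forward in the alphabet (wrapping around).
On "pardonr": the first step gives "rnodrap", and the second then gives "uqrguds".
(Check on "dsampler": → "relpmasd" → "uhospdvg" ✓)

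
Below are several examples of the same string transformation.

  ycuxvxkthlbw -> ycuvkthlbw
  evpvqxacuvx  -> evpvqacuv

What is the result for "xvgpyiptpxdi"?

The transformation: remove every "x".
Applying that to "xvgpyiptpxdi" gives "vgpyiptpdi".

vgpyiptpdi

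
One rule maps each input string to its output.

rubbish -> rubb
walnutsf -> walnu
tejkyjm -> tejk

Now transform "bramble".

What's happening: delete the last 3 characters.
Applying that to "bramble" gives "bram".

bram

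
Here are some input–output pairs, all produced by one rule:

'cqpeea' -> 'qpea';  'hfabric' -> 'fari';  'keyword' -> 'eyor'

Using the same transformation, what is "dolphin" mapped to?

olhi

The pattern: double every character, then keep one character in every 3, starting at position 3 (positions 3rd, 6th, 9th, ...).
Applying both steps to "dolphin": "ddoollpphhiinn", then "olhi".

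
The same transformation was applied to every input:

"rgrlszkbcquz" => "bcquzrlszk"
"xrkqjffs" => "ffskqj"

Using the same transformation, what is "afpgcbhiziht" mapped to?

izihtpgcbh

The rule is to delete the first 2 characters, then swap the front and back halves of the string.
Applying both steps to "afpgcbhiziht": "pgcbhiziht", then "izihtpgcbh".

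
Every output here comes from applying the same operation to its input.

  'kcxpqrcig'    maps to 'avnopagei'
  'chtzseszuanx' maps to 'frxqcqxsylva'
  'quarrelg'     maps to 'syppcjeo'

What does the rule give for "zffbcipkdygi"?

ddzagnibwegx

What's happening: shift every letter 2 places backward in the alphabet (wrapping around), then move the first character to the end.
On "zffbcipkdygi": the first step gives "xddzagnibweg", and the second then gives "ddzagnibwegx".
(Check on "chtzseszuanx": → "afrxqcqxsylv" → "frxqcqxsylva" ✓)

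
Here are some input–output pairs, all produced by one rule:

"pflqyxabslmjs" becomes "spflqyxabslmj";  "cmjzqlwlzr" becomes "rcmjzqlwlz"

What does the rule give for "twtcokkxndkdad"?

dtwtcokkxndkda

The pattern: move the last character to the front.
Doing the same to "twtcokkxndkdad": "dtwtcokkxndkda".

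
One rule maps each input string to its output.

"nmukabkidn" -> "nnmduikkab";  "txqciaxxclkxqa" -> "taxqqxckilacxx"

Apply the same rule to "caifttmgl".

clagimftt

The transformation: take characters alternately from the front and the back (1st, last, 2nd, 2nd-last, ...).
So "caifttmgl" becomes "clagimftt".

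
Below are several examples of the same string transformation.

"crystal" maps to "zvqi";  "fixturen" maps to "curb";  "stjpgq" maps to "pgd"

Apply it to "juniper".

gkmo

The rule is to keep every other character starting from the first (positions 1st, 3rd, 5th, ...), then shift every letter 3 places backward in the alphabet (wrapping around).
"juniper" → "jnpr" → "gkmo".
(Check on "stjpgq": → "sjg" → "pgd" ✓)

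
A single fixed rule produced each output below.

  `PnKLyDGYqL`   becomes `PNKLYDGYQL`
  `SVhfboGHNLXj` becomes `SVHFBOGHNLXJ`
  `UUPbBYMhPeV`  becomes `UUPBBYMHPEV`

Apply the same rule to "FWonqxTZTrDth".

Each output is the input with this applied: convert every letter to uppercase.
On "FWonqxTZTrDth" that produces "FWONQXTZTRDTH".

FWONQXTZTRDTH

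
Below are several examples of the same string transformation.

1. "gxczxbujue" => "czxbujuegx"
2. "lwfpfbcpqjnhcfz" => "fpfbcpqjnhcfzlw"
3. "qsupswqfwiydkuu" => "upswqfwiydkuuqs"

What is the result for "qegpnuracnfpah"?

Looking at the pairs, the operation is to move the first 2 characters to the end (rotate left by 2).
For "qegpnuracnfpah" the result is "gpnuracnfpahqe".

gpnuracnfpahqe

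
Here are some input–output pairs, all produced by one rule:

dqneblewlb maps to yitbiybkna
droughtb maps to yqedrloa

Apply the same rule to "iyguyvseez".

wbbpsvrdvf

The transformation: shift every letter 3 places backward in the alphabet (wrapping around), then reverse the string.
For "iyguyvseez" the result is "wbbpsvrdvf".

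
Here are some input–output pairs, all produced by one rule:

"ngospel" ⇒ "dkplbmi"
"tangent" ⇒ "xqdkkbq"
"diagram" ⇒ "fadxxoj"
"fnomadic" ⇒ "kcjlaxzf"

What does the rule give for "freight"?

ocfbedq

Each output is the input with this applied: swap each adjacent pair of characters (1↔2, 3↔4, ...), then shift every letter 3 places backward in the alphabet (wrapping around).
Doing the same to "freight": "ocfbedq".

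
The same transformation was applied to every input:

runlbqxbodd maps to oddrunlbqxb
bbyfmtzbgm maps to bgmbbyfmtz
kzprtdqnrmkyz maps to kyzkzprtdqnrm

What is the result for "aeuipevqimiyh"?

iyhaeuipevqim

Rule — move the last 3 characters to the front (rotate right by 3).
Doing the same to "aeuipevqimiyh": "iyhaeuipevqim".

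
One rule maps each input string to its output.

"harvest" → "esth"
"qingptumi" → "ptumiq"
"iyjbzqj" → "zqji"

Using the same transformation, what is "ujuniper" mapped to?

iperu

The transformation: move the first character to the end, then delete the first 3 characters.
On "ujuniper": the first step gives "juniperu", and the second then gives "iperu".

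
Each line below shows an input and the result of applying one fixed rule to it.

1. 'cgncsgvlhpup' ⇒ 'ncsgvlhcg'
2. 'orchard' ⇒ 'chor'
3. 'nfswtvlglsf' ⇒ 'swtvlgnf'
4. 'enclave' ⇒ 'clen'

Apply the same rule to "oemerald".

The pattern: delete the last 3 characters, then move the first 2 characters to the end (rotate left by 2).
On "oemerald": the first step gives "oemer", and the second then gives "meroe".

meroe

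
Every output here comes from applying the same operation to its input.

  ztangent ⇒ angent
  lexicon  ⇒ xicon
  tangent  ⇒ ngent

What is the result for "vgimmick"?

The pattern: delete the first 2 characters.
On "vgimmick" that produces "immick".

immick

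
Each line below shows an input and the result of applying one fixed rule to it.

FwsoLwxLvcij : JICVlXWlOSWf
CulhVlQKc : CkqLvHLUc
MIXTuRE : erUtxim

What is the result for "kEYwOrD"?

What's happening: reverse the string, then flip the case of every letter.
On "kEYwOrD": the first step gives "DrOwYEk", and the second then gives "dRoWyeK".
(Check on "MIXTuRE": → "ERuTXIM" → "erUtxim" ✓)

dRoWyeK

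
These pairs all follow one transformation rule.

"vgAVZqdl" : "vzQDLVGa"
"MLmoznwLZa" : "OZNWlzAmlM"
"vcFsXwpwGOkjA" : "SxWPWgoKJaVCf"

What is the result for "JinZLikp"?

The transformation: flip the case of every letter, then move the first 3 characters to the end (rotate left by 3).
Applying both steps to "JinZLikp": "jINzlIKP", then "zlIKPjIN".

zlIKPjIN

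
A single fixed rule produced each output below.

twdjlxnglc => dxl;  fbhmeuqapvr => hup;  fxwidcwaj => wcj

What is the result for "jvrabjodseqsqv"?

rjss

The rule is to keep one character in every 3, starting at position 3 (positions 3rd, 6th, 9th, ...).
On "jvrabjodseqsqv" that produces "rjss".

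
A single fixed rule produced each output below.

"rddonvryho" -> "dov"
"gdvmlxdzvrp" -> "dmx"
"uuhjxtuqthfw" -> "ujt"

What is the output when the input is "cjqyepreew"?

What's happening: keep every other character starting from the second (positions 2nd, 4th, 6th, ...), then keep only the first 3 characters.
Starting from "cjqyepreew": after the first operation, "jypew"; after the second, "jyp".

jyp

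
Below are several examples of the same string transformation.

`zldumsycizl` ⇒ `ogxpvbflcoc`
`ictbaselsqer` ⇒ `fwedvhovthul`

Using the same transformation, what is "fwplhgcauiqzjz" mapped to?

The transformation: move the first character to the end, then shift every letter 3 places forward in the alphabet (wrapping around).
"fwplhgcauiqzjz" → "wplhgcauiqzjzf" → "zsokjfdxltcmci".

zsokjfdxltcmci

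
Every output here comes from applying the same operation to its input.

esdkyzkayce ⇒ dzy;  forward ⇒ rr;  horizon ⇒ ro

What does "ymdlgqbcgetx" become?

dqgx

In each case the input is transformed by: keep one character in every 3, starting at position 3 (positions 3rd, 6th, 9th, ...).
On "ymdlgqbcgetx" that produces "dqgx".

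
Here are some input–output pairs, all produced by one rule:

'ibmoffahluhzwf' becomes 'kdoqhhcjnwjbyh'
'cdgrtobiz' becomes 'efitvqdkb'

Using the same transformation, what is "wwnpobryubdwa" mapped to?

In each case the input is transformed by: shift every letter 2 places forward in the alphabet (wrapping around).
For "wwnpobryubdwa" the result is "yyprqdtawdfyc".

yyprqdtawdfyc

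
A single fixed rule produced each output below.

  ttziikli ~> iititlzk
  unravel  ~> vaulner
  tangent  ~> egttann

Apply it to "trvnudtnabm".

What's happening: take characters alternately from the front and the back (1st, last, 2nd, 2nd-last, ...), then move the last 2 characters to the front (rotate right by 2).
Applying both steps to "trvnudtnabm": "tmrbvannutd", then "tdtmrbvannu".

tdtmrbvannu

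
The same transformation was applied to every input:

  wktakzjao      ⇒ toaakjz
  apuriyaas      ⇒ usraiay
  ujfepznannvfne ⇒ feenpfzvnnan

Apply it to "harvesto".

rovtes

The pattern: delete the first 2 characters, then take characters alternately from the front and the back (1st, last, 2nd, 2nd-last, ...).
For "harvesto", step one produces "rvesto"; step two turns that into "rovtes".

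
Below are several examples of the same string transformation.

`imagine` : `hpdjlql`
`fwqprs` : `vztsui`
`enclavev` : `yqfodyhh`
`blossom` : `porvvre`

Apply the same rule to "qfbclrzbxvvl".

oiefouceayyt

Each output is the input with this applied: swap the first and last characters, then shift every letter 3 places forward in the alphabet (wrapping around).
Applying both steps to "qfbclrzbxvvl": "lfbclrzbxvvq", then "oiefouceayyt".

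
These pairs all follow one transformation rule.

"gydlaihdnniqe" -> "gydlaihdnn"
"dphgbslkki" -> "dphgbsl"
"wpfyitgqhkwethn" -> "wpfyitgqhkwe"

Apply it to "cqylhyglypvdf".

cqylhyglyp

Looking at the pairs, the operation is to delete the last 3 characters.
"cqylhyglypvdf" → "cqylhyglyp".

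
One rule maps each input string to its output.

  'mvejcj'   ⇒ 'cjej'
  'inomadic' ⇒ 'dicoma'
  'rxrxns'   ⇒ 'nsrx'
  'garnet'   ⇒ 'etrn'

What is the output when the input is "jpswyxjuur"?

The transformation: delete the first 2 characters, then swap the front and back halves of the string.
For "jpswyxjuur", step one produces "swyxjuur"; step two turns that into "juurswyx".
(Check on "garnet": → "rnet" → "etrn" ✓)

juurswyx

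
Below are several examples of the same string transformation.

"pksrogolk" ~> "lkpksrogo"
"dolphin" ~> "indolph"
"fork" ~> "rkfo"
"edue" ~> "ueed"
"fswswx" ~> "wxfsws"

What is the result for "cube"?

becu

The transformation: move the last 2 characters to the front (rotate right by 2).
Doing the same to "cube": "becu".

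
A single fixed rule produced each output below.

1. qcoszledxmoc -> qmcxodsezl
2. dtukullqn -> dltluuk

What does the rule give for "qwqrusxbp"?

qxwsqur

The pattern: delete the last 2 characters, then take characters alternately from the front and the back (1st, last, 2nd, 2nd-last, ...).
"qwqrusxbp" → "qwqrusx" → "qxwsqur".
(Check on "dtukullqn": → "dtukull" → "dltluuk" ✓)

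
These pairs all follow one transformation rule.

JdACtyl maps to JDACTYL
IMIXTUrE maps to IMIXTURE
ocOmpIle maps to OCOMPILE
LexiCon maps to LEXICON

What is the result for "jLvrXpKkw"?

The pattern: convert every letter to uppercase.
"jLvrXpKkw" → "JLVRXPKKW".

JLVRXPKKW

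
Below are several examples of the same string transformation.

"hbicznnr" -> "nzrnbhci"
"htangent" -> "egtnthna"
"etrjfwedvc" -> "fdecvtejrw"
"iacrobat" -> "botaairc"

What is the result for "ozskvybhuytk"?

hbyuktzoksyv

The pattern: swap each adjacent pair of characters (1↔2, 3↔4, ...), then swap the front and back halves of the string.
On "ozskvybhuytk": the first step gives "zoksyvhbyukt", and the second then gives "hbyuktzoksyv".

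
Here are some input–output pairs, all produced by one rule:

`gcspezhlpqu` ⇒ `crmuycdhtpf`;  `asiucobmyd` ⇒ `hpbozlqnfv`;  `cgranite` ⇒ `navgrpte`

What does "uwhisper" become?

vfcrehju

What's happening: move the first 3 characters to the end (rotate left by 3), then shift every letter 13 places forward in the alphabet (wrapping around) — i.e. ROT13.
For "uwhisper", step one produces "isperuwh"; step two turns that into "vfcrehju".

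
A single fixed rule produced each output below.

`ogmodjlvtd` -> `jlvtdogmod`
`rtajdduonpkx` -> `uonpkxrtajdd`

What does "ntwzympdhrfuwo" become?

Rule — swap the front and back halves of the string.
For "ntwzympdhrfuwo" the result is "dhrfuwontwzymp".

dhrfuwontwzymp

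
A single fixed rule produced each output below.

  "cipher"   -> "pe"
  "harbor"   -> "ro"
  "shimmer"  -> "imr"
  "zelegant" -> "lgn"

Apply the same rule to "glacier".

air

In each case the input is transformed by: delete the first character, then keep every other character starting from the second (positions 2nd, 4th, 6th, ...).
"glacier" → "air".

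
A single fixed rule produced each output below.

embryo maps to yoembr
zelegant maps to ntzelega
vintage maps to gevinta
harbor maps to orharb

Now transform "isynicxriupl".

In each case the input is transformed by: move the last 2 characters to the front (rotate right by 2).
So "isynicxriupl" becomes "plisynicxriu".

plisynicxriu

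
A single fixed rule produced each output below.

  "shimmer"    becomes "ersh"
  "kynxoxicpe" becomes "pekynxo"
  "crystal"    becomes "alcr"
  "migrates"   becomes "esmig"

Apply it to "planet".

Each output is the input with this applied: move the last 2 characters to the front (rotate right by 2), then delete the last 3 characters.
Starting from "planet": after the first operation, "etplan"; after the second, "etp".

etp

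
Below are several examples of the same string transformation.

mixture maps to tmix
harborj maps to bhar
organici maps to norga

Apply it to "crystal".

In each case the input is transformed by: delete the last 3 characters, then move the last character to the front.
"crystal" → "crys" → "scry".
(Check on "organici": → "organ" → "norga" ✓)

scry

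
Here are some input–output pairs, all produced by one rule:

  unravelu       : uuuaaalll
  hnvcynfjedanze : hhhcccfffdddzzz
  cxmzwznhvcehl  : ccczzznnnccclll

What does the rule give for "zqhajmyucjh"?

zzzaaayyyjjj

The pattern: keep one character in every 3, starting at position 1 (positions 1st, 4th, 7th, ...), then repeat every character 3 times.
"zqhajmyucjh" → "zayj" → "zzzaaayyyjjj".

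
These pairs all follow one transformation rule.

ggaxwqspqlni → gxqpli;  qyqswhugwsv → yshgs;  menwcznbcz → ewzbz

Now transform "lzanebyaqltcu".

What's happening: keep every other character starting from the second (positions 2nd, 4th, 6th, ...).
Applying that to "lzanebyaqltcu" gives "znbalc".

znbalc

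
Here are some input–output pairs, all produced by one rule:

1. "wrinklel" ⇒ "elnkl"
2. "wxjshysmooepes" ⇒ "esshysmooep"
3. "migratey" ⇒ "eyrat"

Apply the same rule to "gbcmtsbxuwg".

In each case the input is transformed by: delete the first 3 characters, then move the last 2 characters to the front (rotate right by 2).
Working it through for "gbcmtsbxuwg": intermediate "mtsbxuwg", final "wgmtsbxu".

wgmtsbxu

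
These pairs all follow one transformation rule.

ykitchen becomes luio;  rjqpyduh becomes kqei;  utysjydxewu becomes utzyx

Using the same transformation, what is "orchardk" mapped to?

Looking at the pairs, the operation is to keep every other character starting from the second (positions 2nd, 4th, 6th, ...), then shift every letter 1 place forward in the alphabet (wrapping around).
Applying both steps to "orchardk": "rhrk", then "sisl".

sisl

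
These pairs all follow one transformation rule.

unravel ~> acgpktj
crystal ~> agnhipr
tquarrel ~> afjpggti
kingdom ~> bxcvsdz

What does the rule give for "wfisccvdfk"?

zuxhrrksul

What's happening: swap the first and last characters, then shift every letter 11 places backward in the alphabet (wrapping around).
"wfisccvdfk" → "kfisccvdfw" → "zuxhrrksul".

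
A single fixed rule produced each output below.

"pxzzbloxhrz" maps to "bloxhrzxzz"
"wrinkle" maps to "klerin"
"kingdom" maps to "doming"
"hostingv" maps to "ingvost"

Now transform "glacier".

ierlac

Each output is the input with this applied: delete the first character, then move the first 3 characters to the end (rotate left by 3).
For "glacier", step one produces "lacier"; step two turns that into "ierlac".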